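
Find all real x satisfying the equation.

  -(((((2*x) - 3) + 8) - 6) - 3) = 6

Step 1. [-(((((2*x) - 3) + 8) - 6) - 3) = 6] leading − — multiply by −1 ⇒ neg: ((((2*x) - 3) + 8) - 6) - 3 = -6.
Step 2. [((((2*x) - 3) + 8) - 6) - 3 = -6] 3 comes off first (add 3). So sub: (((2*x) - 3) + 8) - 6 = -3.
Step 3. [(((2*x) - 3) + 8) - 6 = -3] 6 comes off first (add 6) ⇒ sub: ((2*x) - 3) + 8 = 3.
Step 4. [((2*x) - 3) + 8 = 3] the outer +8 inverts by subtracting 8. So sub: (2*x) - 3 = -5.
Step 5. [(2*x) - 3 = -5] -3 is outermost — add 3 both sides, so sub: 2*x = -2.
Step 6. [2*x = -2] LHS = 2·(…); ÷2 both sides, so div: x = -1.

Answer: x ∈ {-1}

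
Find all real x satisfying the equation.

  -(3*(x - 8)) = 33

Step 1. [-(3*(x - 8)) = 33] LHS negated; negate both sides ⇒ neg: 3*(x - 8) = -33.
Step 2. [3*(x - 8) = -33] 3·(inner) — divide through by 3 ⇒ div: x - 8 = -11.
Step 3. [x - 8 = -11] the outer -8 inverts by adding 8 ⇒ sub: x = -3.

Answer: x ∈ {-3}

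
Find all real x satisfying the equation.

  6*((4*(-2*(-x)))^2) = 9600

Step 1. [6*((4*(-2*(-x)))^2) = 9600] 6 out front; divide by 6. So div: (4*(-2*(-x)))^2 = 1600.
Step 2. [(4*(-2*(-x)))^2 = 1600] 1600 ≥ 0, LHS is (·)² — take ±√. So sqrt: 4*(-2*(-x)) = 40 or -40.
Step 3. [4*(-2*(-x)) = 40 or -40] divide by the outer 4, so div: -2*(-x) = 10 or -10.
Step 4. [-2*(-x) = 10 or -10] -2·(inner) — divide through by -2 ⇒ div: -x = -5 or 5.
Step 5. [-x = -5 or 5] leading − — multiply by −1. So neg: x = 5 or -5.

Answer: x ∈ {-5, 5}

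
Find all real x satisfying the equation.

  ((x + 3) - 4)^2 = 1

Step 1. [((x + 3) - 4)^2 = 1] √ both sides: 1 ≥ 0 gives two branches ⇒ sqrt: (x + 3) - 4 = 1 or -1.
Step 2. [(x + 3) - 4 = 1 or -1] add 4: x sits inside (… - 4). So sub: x + 3 = 5 or 3.
Step 3. [x + 3 = 5 or 3] peel the +3: subtract 3 from each side. So sub: x = 2 or 0.

Answer: x ∈ {0, 2}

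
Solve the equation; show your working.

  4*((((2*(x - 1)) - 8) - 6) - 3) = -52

Step 1. [4*((((2*(x - 1)) - 8) - 6) - 3) = -52] leading coefficient 4: divide by 4. So div: (((2*(x - 1)) - 8) - 6) - 3 = -13.
Step 2. [(((2*(x - 1)) - 8) - 6) - 3 = -13] -3 is outermost — add 3 both sides. So sub: ((2*(x - 1)) - 8) - 6 = -10.
Step 3. [((2*(x - 1)) - 8) - 6 = -10] add 6: x sits inside (… - 6), so sub: (2*(x - 1)) - 8 = -4.
Step 4. [(2*(x - 1)) - 8 = -4] add 8: x sits inside (… - 8). So sub: 2*(x - 1) = 4.
Step 5. [2*(x - 1) = 4] LHS = 2·(…); ÷2 both sides. So div: x - 1 = 2.
Step 6. [x - 1 = 2] peel the -1: add 1 from each side. So sub: x = 3.

Answer: x ∈ {3}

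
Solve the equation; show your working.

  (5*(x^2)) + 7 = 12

Step 1. [(5*(x^2)) + 7 = 12] the outer +7 inverts by subtracting 7 ⇒ sub: 5*(x^2) = 5.
Step 2. [5*(x^2) = 5] LHS = 5·(…); ÷5 both sides ⇒ div: x^2 = 1.
Step 3. [x^2 = 1] √ both sides: 1 ≥ 0 gives two branches ⇒ sqrt: x = 1 or -1.

Answer: x ∈ {-1, 1}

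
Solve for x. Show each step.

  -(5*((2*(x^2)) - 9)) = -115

Step 1. [-(5*((2*(x^2)) - 9)) = -115] flip signs both sides ⇒ neg: 5*((2*(x^2)) - 9) = 115.
Step 2. [5*((2*(x^2)) - 9) = 115] LHS = 5·(…); ÷5 both sides, so div: (2*(x^2)) - 9 = 23.
Step 3. [(2*(x^2)) - 9 = 23] the outer -9 inverts by adding 9, so sub: 2*(x^2) = 32.
Step 4. [2*(x^2) = 32] 2 out front; divide by 2, so div: x^2 = 16.
Step 5. [x^2 = 16] √ both sides: 16 ≥ 0 gives two branches ⇒ sqrt: x = 4 or -4.

Answer: x ∈ {-4, 4}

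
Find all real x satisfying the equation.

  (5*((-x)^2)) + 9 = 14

Step 1. [(5*((-x)^2)) + 9 = 14] +9 is outermost — subtract 9 both sides. So sub: 5*((-x)^2) = 5.
Step 2. [5*((-x)^2) = 5] LHS = 5·(…); ÷5 both sides. So div: (-x)^2 = 1.
Step 3. [(-x)^2 = 1] LHS squared, RHS 1 ≥ 0: apply √ (±), so sqrt: -x = 1 or -1.
Step 4. [-x = 1 or -1] flip signs both sides. So neg: x = -1 or 1.

Answer: x ∈ {-1, 1}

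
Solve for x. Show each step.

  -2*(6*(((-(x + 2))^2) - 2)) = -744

Step 1. [-2*(6*(((-(x + 2))^2) - 2)) = -744] leading coefficient -2: divide by -2. So div: 6*(((-(x + 2))^2) - 2) = 372.
Step 2. [6*(((-(x + 2))^2) - 2) = 372] divide by the outer 6, so div: ((-(x + 2))^2) - 2 = 62.
Step 3. [((-(x + 2))^2) - 2 = 62] peel the -2: add 2 from each side, so sub: (-(x + 2))^2 = 64.
Step 4. [(-(x + 2))^2 = 64] 64 ≥ 0, LHS is (·)² — take ±√ ⇒ sqrt: -(x + 2) = 8 or -8.
Step 5. [-(x + 2) = 8 or -8] LHS negated; negate both sides. So neg: x + 2 = -8 or 8.
Step 6. [x + 2 = -8 or 8] +2 is outermost — subtract 2 both sides, so sub: x = -10 or 6.

Answer: x ∈ {-10, 6}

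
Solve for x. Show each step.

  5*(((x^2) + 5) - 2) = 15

Step 1. [5*(((x^2) + 5) - 2) = 15] 5 out front; divide by 5, so div: ((x^2) + 5) - 2 = 3.
Step 2. [((x^2) + 5) - 2 = 3] peel the -2: add 2 from each side. So sub: (x^2) + 5 = 5.
Step 3. [(x^2) + 5 = 5] subtract 5: x sits inside (… + 5), so sub: x^2 = 0.
Step 4. [x^2 = 0] LHS squared, RHS 0 ≥ 0: apply √ (±) ⇒ sqrt: x = 0.

Answer: x ∈ {0}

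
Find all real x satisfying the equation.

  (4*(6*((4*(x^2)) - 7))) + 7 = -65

Step 1. [(4*(6*((4*(x^2)) - 7))) + 7 = -65] 7 comes off first (subtract 7). So sub: 4*(6*((4*(x^2)) - 7)) = -72.
Step 2. [4*(6*((4*(x^2)) - 7)) = -72] 4·(inner) — divide through by 4 ⇒ div: 6*((4*(x^2)) - 7) = -18.
Step 3. [6*((4*(x^2)) - 7) = -18] 6·(inner) — divide through by 6 ⇒ div: (4*(x^2)) - 7 = -3.
Step 4. [(4*(x^2)) - 7 = -3] add 7: x sits inside (… - 7) ⇒ sub: 4*(x^2) = 4.
Step 5. [4*(x^2) = 4] 4 out front; divide by 4. So div: x^2 = 1.
Step 6. [x^2 = 1] √ both sides: 1 ≥ 0 gives two branches. So sqrt: x = 1 or -1.

Answer: x ∈ {-1, 1}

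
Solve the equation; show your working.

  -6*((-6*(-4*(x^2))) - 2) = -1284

Step 1. [-6*((-6*(-4*(x^2))) - 2) = -1284] LHS = -6·(…); ÷-6 both sides. So div: (-6*(-4*(x^2))) - 2 = 214.
Step 2. [(-6*(-4*(x^2))) - 2 = 214] the outer -2 inverts by adding 2. So sub: -6*(-4*(x^2)) = 216.
Step 3. [-6*(-4*(x^2)) = 216] -6·(inner) — divide through by -6. So div: -4*(x^2) = -36.
Step 4. [-4*(x^2) = -36] -4 out front; divide by -4, so div: x^2 = 9.
Step 5. [x^2 = 9] LHS squared, RHS 9 ≥ 0: apply √ (±). So sqrt: x = 3 or -3.

Answer: x ∈ {-3, 3}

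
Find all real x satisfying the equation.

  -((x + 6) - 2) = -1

Step 1. [-((x + 6) - 2) = -1] flip signs both sides ⇒ neg: (x + 6) - 2 = 1.
Step 2. [(x + 6) - 2 = 1] add 2: x sits inside (… - 2) ⇒ sub: x + 6 = 3.
Step 3. [x + 6 = 3] 6 comes off first (subtract 6), so sub: x = -3.

Answer: x ∈ {-3}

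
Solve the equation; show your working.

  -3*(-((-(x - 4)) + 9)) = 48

Step 1. [-3*(-((-(x - 4)) + 9)) = 48] leading coefficient -3: divide by -3. So div: -((-(x - 4)) + 9) = -16.
Step 2. [-((-(x - 4)) + 9) = -16] LHS negated; negate both sides, so neg: (-(x - 4)) + 9 = 16.
Step 3. [(-(x - 4)) + 9 = 16] the outer +9 inverts by subtracting 9. So sub: -(x - 4) = 7.
Step 4. [-(x - 4) = 7] LHS negated; negate both sides. So neg: x - 4 = -7.
Step 5. [x - 4 = -7] add 4: x sits inside (… - 4) ⇒ sub: x = -3.

Answer: x ∈ {-3}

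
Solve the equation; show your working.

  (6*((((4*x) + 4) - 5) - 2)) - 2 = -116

Step 1. [(6*((((4*x) + 4) - 5) - 2)) - 2 = -116] -2 is outermost — add 2 both sides ⇒ sub: 6*((((4*x) + 4) - 5) - 2) = -114.
Step 2. [6*((((4*x) + 4) - 5) - 2) = -114] leading coefficient 6: divide by 6 ⇒ div: (((4*x) + 4) - 5) - 2 = -19.
Step 3. [(((4*x) + 4) - 5) - 2 = -19] -2 is outermost — add 2 both sides, so sub: ((4*x) + 4) - 5 = -17.
Step 4. [((4*x) + 4) - 5 = -17] 5 comes off first (add 5) ⇒ sub: (4*x) + 4 = -12.
Step 5. [(4*x) + 4 = -12] 4 comes off first (subtract 4) ⇒ sub: 4*x = -16.
Step 6. [4*x = -16] divide by the outer 4. So div: x = -4.

Answer: x ∈ {-4}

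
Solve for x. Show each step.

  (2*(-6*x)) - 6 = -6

Step 1. [(2*(-6*x)) - 6 = -6] the outer -6 inverts by adding 6 ⇒ sub: 2*(-6*x) = 0.
Step 2. [2*(-6*x) = 0] 2·(inner) — divide through by 2 ⇒ div: -6*x = 0.
Step 3. [-6*x = 0] divide by the outer -6. So div: x = 0.

Answer: x ∈ {0}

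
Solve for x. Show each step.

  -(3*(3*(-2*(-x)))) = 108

Step 1. [-(3*(3*(-2*(-x)))) = 108] leading − — multiply by −1 ⇒ neg: 3*(3*(-2*(-x))) = -108.
Step 2. [3*(3*(-2*(-x))) = -108] 3·(inner) — divide through by 3 ⇒ div: 3*(-2*(-x)) = -36.
Step 3. [3*(-2*(-x)) = -36] leading coefficient 3: divide by 3 ⇒ div: -2*(-x) = -12.
Step 4. [-2*(-x) = -12] -2·(inner) — divide through by -2, so div: -x = 6.
Step 5. [-x = 6] LHS negated; negate both sides. So neg: x = -6.

Answer: x ∈ {-6}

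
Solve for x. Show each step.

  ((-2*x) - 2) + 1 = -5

Step 1. [((-2*x) - 2) + 1 = -5] subtract 1: x sits inside (… + 1), so sub: (-2*x) - 2 = -6.
Step 2. [(-2*x) - 2 = -6] -2 is outermost — add 2 both sides, so sub: -2*x = -4.
Step 3. [-2*x = -4] leading coefficient -2: divide by -2. So div: x = 2.

Answer: x ∈ {2}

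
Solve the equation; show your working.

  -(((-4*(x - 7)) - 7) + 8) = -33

Step 1. [-(((-4*(x - 7)) - 7) + 8) = -33] leading − — multiply by −1, so neg: ((-4*(x - 7)) - 7) + 8 = 33.
Step 2. [((-4*(x - 7)) - 7) + 8 = 33] subtract 8: x sits inside (… + 8). So sub: (-4*(x - 7)) - 7 = 25.
Step 3. [(-4*(x - 7)) - 7 = 25] peel the -7: add 7 from each side ⇒ sub: -4*(x - 7) = 32.
Step 4. [-4*(x - 7) = 32] -4·(inner) — divide through by -4 ⇒ div: x - 7 = -8.
Step 5. [x - 7 = -8] the outer -7 inverts by adding 7, so sub: x = -1.

Answer: x ∈ {-1}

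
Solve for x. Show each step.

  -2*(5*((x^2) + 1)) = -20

Step 1. [-2*(5*((x^2) + 1)) = -20] divide by the outer -2, so div: 5*((x^2) + 1) = 10.
Step 2. [5*((x^2) + 1) = 10] divide by the outer 5, so div: (x^2) + 1 = 2.
Step 3. [(x^2) + 1 = 2] +1 is outermost — subtract 1 both sides ⇒ sub: x^2 = 1.
Step 4. [x^2 = 1] √ both sides: 1 ≥ 0 gives two branches, so sqrt: x = 1 or -1.

Answer: x ∈ {-1, 1}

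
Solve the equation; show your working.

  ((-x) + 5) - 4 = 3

Step 1. [((-x) + 5) - 4 = 3] -4 is outermost — add 4 both sides. So sub: (-x) + 5 = 7.
Step 2. [(-x) + 5 = 7] peel the +5: subtract 5 from each side ⇒ sub: -x = 2.
Step 3. [-x = 2] LHS negated; negate both sides, so neg: x = -2.

Answer: x ∈ {-2}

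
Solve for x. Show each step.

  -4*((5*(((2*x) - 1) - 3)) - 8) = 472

Step 1. [-4*((5*(((2*x) - 1) - 3)) - 8) = 472] -4·(inner) — divide through by -4 ⇒ div: (5*(((2*x) - 1) - 3)) - 8 = -118.
Step 2. [(5*(((2*x) - 1) - 3)) - 8 = -118] add 8: x sits inside (… - 8). So sub: 5*(((2*x) - 1) - 3) = -110.
Step 3. [5*(((2*x) - 1) - 3) = -110] 5·(inner) — divide through by 5 ⇒ div: ((2*x) - 1) - 3 = -22.
Step 4. [((2*x) - 1) - 3 = -22] add 3: x sits inside (… - 3). So sub: (2*x) - 1 = -19.
Step 5. [(2*x) - 1 = -19] 1 comes off first (add 1). So sub: 2*x = -18.
Step 6. [2*x = -18] leading coefficient 2: divide by 2 ⇒ div: x = -9.

Answer: x ∈ {-9}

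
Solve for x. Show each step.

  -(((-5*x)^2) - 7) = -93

Step 1. [-(((-5*x)^2) - 7) = -93] flip signs both sides. So neg: ((-5*x)^2) - 7 = 93.
Step 2. [((-5*x)^2) - 7 = 93] add 7: x sits inside (… - 7), so sub: (-5*x)^2 = 100.
Step 3. [(-5*x)^2 = 100] LHS squared, RHS 100 ≥ 0: apply √ (±) ⇒ sqrt: -5*x = 10 or -10.
Step 4. [-5*x = 10 or -10] divide by the outer -5, so div: x = -2 or 2.

Answer: x ∈ {-2, 2}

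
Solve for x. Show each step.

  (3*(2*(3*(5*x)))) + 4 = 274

Step 1. [(3*(2*(3*(5*x)))) + 4 = 274] subtract 4: x sits inside (… + 4). So sub: 3*(2*(3*(5*x))) = 270.
Step 2. [3*(2*(3*(5*x))) = 270] 3·(inner) — divide through by 3, so div: 2*(3*(5*x)) = 90.
Step 3. [2*(3*(5*x)) = 90] LHS = 2·(…); ÷2 both sides, so div: 3*(5*x) = 45.
Step 4. [3*(5*x) = 45] 3·(inner) — divide through by 3 ⇒ div: 5*x = 15.
Step 5. [5*x = 15] 5 out front; divide by 5. So div: x = 3.

Answer: x ∈ {3}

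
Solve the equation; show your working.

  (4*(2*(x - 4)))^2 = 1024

Step 1. [(4*(2*(x - 4)))^2 = 1024] LHS squared, RHS 1024 ≥ 0: apply √ (±) ⇒ sqrt: 4*(2*(x - 4)) = 32 or -32.
Step 2. [4*(2*(x - 4)) = 32 or -32] 4·(inner) — divide through by 4. So div: 2*(x - 4) = 8 or -8.
Step 3. [2*(x - 4) = 8 or -8] LHS = 2·(…); ÷2 both sides ⇒ div: x - 4 = 4 or -4.
Step 4. [x - 4 = 4 or -4] the outer -4 inverts by adding 4, so sub: x = 8 or 0.

Answer: x ∈ {0, 8}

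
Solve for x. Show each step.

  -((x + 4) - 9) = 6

Step 1. [-((x + 4) - 9) = 6] leading − — multiply by −1. So neg: (x + 4) - 9 = -6.
Step 2. [(x + 4) - 9 = -6] -9 is outermost — add 9 both sides. So sub: x + 4 = 3.
Step 3. [x + 4 = 3] 4 comes off first (subtract 4). So sub: x = -1.

Answer: x ∈ {-1}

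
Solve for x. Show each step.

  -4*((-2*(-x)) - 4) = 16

Step 1. [-4*((-2*(-x)) - 4) = 16] leading coefficient -4: divide by -4 ⇒ div: (-2*(-x)) - 4 = -4.
Step 2. [(-2*(-x)) - 4 = -4] -2 | LHS and -2 | -4: pull -2 out, so factor: (-x) + 2 = 2.
Step 3. [(-x) + 2 = 2] subtract 2: x sits inside (… + 2) ⇒ sub: -x = 0.
Step 4. [-x = 0] leading − — multiply by −1 ⇒ neg: x = 0.

Answer: x ∈ {0}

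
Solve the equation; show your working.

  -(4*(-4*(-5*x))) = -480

Step 1. [-(4*(-4*(-5*x))) = -480] LHS negated; negate both sides, so neg: 4*(-4*(-5*x)) = 480.
Step 2. [4*(-4*(-5*x)) = 480] LHS = 4·(…); ÷4 both sides ⇒ div: -4*(-5*x) = 120.
Step 3. [-4*(-5*x) = 120] LHS = -4·(…); ÷-4 both sides. So div: -5*x = -30.
Step 4. [-5*x = -30] -5 out front; divide by -5. So div: x = 6.

Answer: x ∈ {6}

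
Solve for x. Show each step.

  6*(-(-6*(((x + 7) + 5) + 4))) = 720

Step 1. [6*(-(-6*(((x + 7) + 5) + 4))) = 720] LHS = 6·(…); ÷6 both sides. So div: -(-6*(((x + 7) + 5) + 4)) = 120.
Step 2. [-(-6*(((x + 7) + 5) + 4)) = 120] flip signs both sides ⇒ neg: -6*(((x + 7) + 5) + 4) = -120.
Step 3. [-6*(((x + 7) + 5) + 4) = -120] leading coefficient -6: divide by -6 ⇒ div: ((x + 7) + 5) + 4 = 20.
Step 4. [((x + 7) + 5) + 4 = 20] peel the +4: subtract 4 from each side, so sub: (x + 7) + 5 = 16.
Step 5. [(x + 7) + 5 = 16] +5 is outermost — subtract 5 both sides. So sub: x + 7 = 11.
Step 6. [x + 7 = 11] the outer +7 inverts by subtracting 7 ⇒ sub: x = 4.

Answer: x ∈ {4}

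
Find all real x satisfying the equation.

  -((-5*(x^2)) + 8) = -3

Step 1. [-((-5*(x^2)) + 8) = -3] LHS negated; negate both sides, so neg: (-5*(x^2)) + 8 = 3.
Step 2. [(-5*(x^2)) + 8 = 3] +8 is outermost — subtract 8 both sides ⇒ sub: -5*(x^2) = -5.
Step 3. [-5*(x^2) = -5] divide by the outer -5 ⇒ div: x^2 = 1.
Step 4. [x^2 = 1] √ both sides: 1 ≥ 0 gives two branches. So sqrt: x = 1 or -1.

Answer: x ∈ {-1, 1}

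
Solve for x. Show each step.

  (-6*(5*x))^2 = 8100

Step 1. [(-6*(5*x))^2 = 8100] 8100 ≥ 0, LHS is (·)² — take ±√ ⇒ sqrt: -6*(5*x) = 90 or -90.
Step 2. [-6*(5*x) = 90 or -90] leading coefficient -6: divide by -6, so div: 5*x = -15 or 15.
Step 3. [5*x = -15 or 15] 5·(inner) — divide through by 5 ⇒ div: x = -3 or 3.

Answer: x ∈ {-3, 3}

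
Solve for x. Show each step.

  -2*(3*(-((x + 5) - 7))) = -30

Step 1. [-2*(3*(-((x + 5) - 7))) = -30] -2 out front; divide by -2. So div: 3*(-((x + 5) - 7)) = 15.
Step 2. [3*(-((x + 5) - 7)) = 15] divide by the outer 3. So div: -((x + 5) - 7) = 5.
Step 3. [-((x + 5) - 7) = 5] flip signs both sides ⇒ neg: (x + 5) - 7 = -5.
Step 4. [(x + 5) - 7 = -5] 7 comes off first (add 7), so sub: x + 5 = 2.
Step 5. [x + 5 = 2] subtract 5: x sits inside (… + 5). So sub: x = -3.

Answer: x ∈ {-3}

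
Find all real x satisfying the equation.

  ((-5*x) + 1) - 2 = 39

Step 1. [((-5*x) + 1) - 2 = 39] the outer -2 inverts by adding 2. So sub: (-5*x) + 1 = 41.
Step 2. [(-5*x) + 1 = 41] +1 is outermost — subtract 1 both sides. So sub: -5*x = 40.
Step 3. [-5*x = 40] LHS = -5·(…); ÷-5 both sides, so div: x = -8.

Answer: x ∈ {-8}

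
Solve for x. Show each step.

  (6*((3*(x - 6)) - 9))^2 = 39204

Step 1. [(6*((3*(x - 6)) - 9))^2 = 39204] √ both sides: 39204 ≥ 0 gives two branches ⇒ sqrt: 6*((3*(x - 6)) - 9) = 198 or -198.
Step 2. [6*((3*(x - 6)) - 9) = 198 or -198] divide by the outer 6. So div: (3*(x - 6)) - 9 = 33 or -33.
Step 3. [(3*(x - 6)) - 9 = 33 or -33] common factor 3 (LHS and 33 or -33) — divide through ⇒ factor: (x - 6) - 3 = 11 or -11.
Step 4. [(x - 6) - 3 = 11 or -11] the outer -3 inverts by adding 3, so sub: x - 6 = 14 or -8.
Step 5. [x - 6 = 14 or -8] the outer -6 inverts by adding 6 ⇒ sub: x = 20 or -2.

Answer: x ∈ {-2, 20}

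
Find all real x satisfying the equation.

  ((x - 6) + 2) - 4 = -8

Step 1. [((x - 6) + 2) - 4 = -8] add 4: x sits inside (… - 4). So sub: (x - 6) + 2 = -4.
Step 2. [(x - 6) + 2 = -4] the outer +2 inverts by subtracting 2 ⇒ sub: x - 6 = -6.
Step 3. [x - 6 = -6] peel the -6: add 6 from each side ⇒ sub: x = 0.

Answer: x ∈ {0}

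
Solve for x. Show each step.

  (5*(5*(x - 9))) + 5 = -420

Step 1. [(5*(5*(x - 9))) + 5 = -420] common factor 5 (LHS and -420) — divide through. So factor: (5*(x - 9)) + 1 = -84.
Step 2. [(5*(x - 9)) + 1 = -84] the outer +1 inverts by subtracting 1. So sub: 5*(x - 9) = -85.
Step 3. [5*(x - 9) = -85] 5·(inner) — divide through by 5. So div: x - 9 = -17.
Step 4. [x - 9 = -17] -9 is outermost — add 9 both sides ⇒ sub: x = -8.

Answer: x ∈ {-8}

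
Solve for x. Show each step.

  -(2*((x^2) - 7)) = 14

Step 1. [-(2*((x^2) - 7)) = 14] flip signs both sides. So neg: 2*((x^2) - 7) = -14.
Step 2. [2*((x^2) - 7) = -14] divide by the outer 2, so div: (x^2) - 7 = -7.
Step 3. [(x^2) - 7 = -7] 7 comes off first (add 7) ⇒ sub: x^2 = 0.
Step 4. [x^2 = 0] LHS squared, RHS 0 ≥ 0: apply √ (±) ⇒ sqrt: x = 0.

Answer: x ∈ {0}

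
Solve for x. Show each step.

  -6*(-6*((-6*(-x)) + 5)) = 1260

Step 1. [-6*(-6*((-6*(-x)) + 5)) = 1260] divide by the outer -6, so div: -6*((-6*(-x)) + 5) = -210.
Step 2. [-6*((-6*(-x)) + 5) = -210] divide by the outer -6 ⇒ div: (-6*(-x)) + 5 = 35.
Step 3. [(-6*(-x)) + 5 = 35] +5 is outermost — subtract 5 both sides ⇒ sub: -6*(-x) = 30.
Step 4. [-6*(-x) = 30] leading coefficient -6: divide by -6 ⇒ div: -x = -5.
Step 5. [-x = -5] LHS negated; negate both sides. So neg: x = 5.

Answer: x ∈ {5}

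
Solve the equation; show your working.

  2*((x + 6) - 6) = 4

Step 1. [2*((x + 6) - 6) = 4] leading coefficient 2: divide by 2 ⇒ div: (x + 6) - 6 = 2.
Step 2. [(x + 6) - 6 = 2] the outer -6 inverts by adding 6 ⇒ sub: x + 6 = 8.
Step 3. [x + 6 = 8] subtract 6: x sits inside (… + 6) ⇒ sub: x = 2.

Answer: x ∈ {2}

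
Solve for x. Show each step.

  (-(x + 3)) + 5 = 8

Step 1. [(-(x + 3)) + 5 = 8] +5 is outermost — subtract 5 both sides ⇒ sub: -(x + 3) = 3.
Step 2. [-(x + 3) = 3] flip signs both sides, so neg: x + 3 = -3.
Step 3. [x + 3 = -3] +3 is outermost — subtract 3 both sides. So sub: x = -6.

Answer: x ∈ {-6}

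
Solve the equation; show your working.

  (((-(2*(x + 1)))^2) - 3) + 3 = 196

Step 1. [(((-(2*(x + 1)))^2) - 3) + 3 = 196] subtract 3: x sits inside (… + 3) ⇒ sub: ((-(2*(x + 1)))^2) - 3 = 193.
Step 2. [((-(2*(x + 1)))^2) - 3 = 193] -3 is outermost — add 3 both sides ⇒ sub: (-(2*(x + 1)))^2 = 196.
Step 3. [(-(2*(x + 1)))^2 = 196] √ both sides: 196 ≥ 0 gives two branches, so sqrt: -(2*(x + 1)) = 14 or -14.
Step 4. [-(2*(x + 1)) = 14 or -14] leading − — multiply by −1. So neg: 2*(x + 1) = -14 or 14.
Step 5. [2*(x + 1) = -14 or 14] 2·(inner) — divide through by 2 ⇒ div: x + 1 = -7 or 7.
Step 6. [x + 1 = -7 or 7] subtract 1: x sits inside (… + 1) ⇒ sub: x = -8 or 6.

Answer: x ∈ {-8, 6}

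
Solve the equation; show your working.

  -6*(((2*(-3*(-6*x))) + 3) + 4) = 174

Step 1. [-6*(((2*(-3*(-6*x))) + 3) + 4) = 174] -6·(inner) — divide through by -6 ⇒ div: ((2*(-3*(-6*x))) + 3) + 4 = -29.
Step 2. [((2*(-3*(-6*x))) + 3) + 4 = -29] peel the +4: subtract 4 from each side. So sub: (2*(-3*(-6*x))) + 3 = -33.
Step 3. [(2*(-3*(-6*x))) + 3 = -33] +3 is outermost — subtract 3 both sides ⇒ sub: 2*(-3*(-6*x)) = -36.
Step 4. [2*(-3*(-6*x)) = -36] 2·(inner) — divide through by 2. So div: -3*(-6*x) = -18.
Step 5. [-3*(-6*x) = -18] LHS = -3·(…); ÷-3 both sides. So div: -6*x = 6.
Step 6. [-6*x = 6] leading coefficient -6: divide by -6 ⇒ div: x = -1.

Answer: x ∈ {-1}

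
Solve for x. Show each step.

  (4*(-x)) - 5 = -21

Step 1. [(4*(-x)) - 5 = -21] the outer -5 inverts by adding 5, so sub: 4*(-x) = -16.
Step 2. [4*(-x) = -16] divide by the outer 4. So div: -x = -4.
Step 3. [-x = -4] flip signs both sides. So neg: x = 4.

Answer: x ∈ {4}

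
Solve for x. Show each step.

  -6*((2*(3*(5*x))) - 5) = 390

Step 1. [-6*((2*(3*(5*x))) - 5) = 390] divide by the outer -6, so div: (2*(3*(5*x))) - 5 = -65.
Step 2. [(2*(3*(5*x))) - 5 = -65] 5 comes off first (add 5) ⇒ sub: 2*(3*(5*x)) = -60.
Step 3. [2*(3*(5*x)) = -60] leading coefficient 2: divide by 2. So div: 3*(5*x) = -30.
Step 4. [3*(5*x) = -30] leading coefficient 3: divide by 3 ⇒ div: 5*x = -10.
Step 5. [5*x = -10] 5·(inner) — divide through by 5 ⇒ div: x = -2.

Answer: x ∈ {-2}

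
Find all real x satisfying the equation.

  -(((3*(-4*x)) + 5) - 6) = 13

Step 1. [-(((3*(-4*x)) + 5) - 6) = 13] LHS negated; negate both sides. So neg: ((3*(-4*x)) + 5) - 6 = -13.
Step 2. [((3*(-4*x)) + 5) - 6 = -13] the outer -6 inverts by adding 6. So sub: (3*(-4*x)) + 5 = -7.
Step 3. [(3*(-4*x)) + 5 = -7] 5 comes off first (subtract 5). So sub: 3*(-4*x) = -12.
Step 4. [3*(-4*x) = -12] 3·(inner) — divide through by 3, so div: -4*x = -4.
Step 5. [-4*x = -4] LHS = -4·(…); ÷-4 both sides ⇒ div: x = 1.

Answer: x ∈ {1}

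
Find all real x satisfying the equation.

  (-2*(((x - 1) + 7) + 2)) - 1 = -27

Step 1. [(-2*(((x - 1) + 7) + 2)) - 1 = -27] the outer -1 inverts by adding 1, so sub: -2*(((x - 1) + 7) + 2) = -26.
Step 2. [-2*(((x - 1) + 7) + 2) = -26] -2·(inner) — divide through by -2. So div: ((x - 1) + 7) + 2 = 13.
Step 3. [((x - 1) + 7) + 2 = 13] peel the +2: subtract 2 from each side ⇒ sub: (x - 1) + 7 = 11.
Step 4. [(x - 1) + 7 = 11] the outer +7 inverts by subtracting 7. So sub: x - 1 = 4.
Step 5. [x - 1 = 4] add 1: x sits inside (… - 1), so sub: x = 5.

Answer: x ∈ {5}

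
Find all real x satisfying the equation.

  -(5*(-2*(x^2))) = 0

Step 1. [-(5*(-2*(x^2))) = 0] LHS negated; negate both sides ⇒ neg: 5*(-2*(x^2)) = 0.
Step 2. [5*(-2*(x^2)) = 0] LHS = 5·(…); ÷5 both sides. So div: -2*(x^2) = 0.
Step 3. [-2*(x^2) = 0] leading coefficient -2: divide by -2. So div: x^2 = 0.
Step 4. [x^2 = 0] LHS squared, RHS 0 ≥ 0: apply √ (±), so sqrt: x = 0.

Answer: x ∈ {0}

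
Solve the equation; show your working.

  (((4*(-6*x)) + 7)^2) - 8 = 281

Step 1. [(((4*(-6*x)) + 7)^2) - 8 = 281] add 8: x sits inside (… - 8). So sub: ((4*(-6*x)) + 7)^2 = 289.
Step 2. [((4*(-6*x)) + 7)^2 = 289] 289 ≥ 0, LHS is (·)² — take ±√, so sqrt: (4*(-6*x)) + 7 = 17 or -17.
Step 3. [(4*(-6*x)) + 7 = 17 or -17] the outer +7 inverts by subtracting 7. So sub: 4*(-6*x) = 10 or -24.
Step 4. [4*(-6*x) = 10 or -24] 4 out front; divide by 4. So div: -6*x = 5/2 or -6.
Step 5. [-6*x = 5/2 or -6] -6·(inner) — divide through by -6. So div: x = -5/12 or 1.

Answer: x ∈ {-5/12, 1}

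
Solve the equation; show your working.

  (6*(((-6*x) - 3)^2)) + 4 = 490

Step 1. [(6*(((-6*x) - 3)^2)) + 4 = 490] subtract 4: x sits inside (… + 4) ⇒ sub: 6*(((-6*x) - 3)^2) = 486.
Step 2. [6*(((-6*x) - 3)^2) = 486] LHS = 6·(…); ÷6 both sides, so div: ((-6*x) - 3)^2 = 81.
Step 3. [((-6*x) - 3)^2 = 81] LHS squared, RHS 81 ≥ 0: apply √ (±). So sqrt: (-6*x) - 3 = 9 or -9.
Step 4. [(-6*x) - 3 = 9 or -9] add 3: x sits inside (… - 3), so sub: -6*x = 12 or -6.
Step 5. [-6*x = 12 or -6] divide by the outer -6, so div: x = -2 or 1.

Answer: x ∈ {-2, 1}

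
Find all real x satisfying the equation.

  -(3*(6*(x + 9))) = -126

Step 1. [-(3*(6*(x + 9))) = -126] leading − — multiply by −1. So neg: 3*(6*(x + 9)) = 126.
Step 2. [3*(6*(x + 9)) = 126] leading coefficient 3: divide by 3, so div: 6*(x + 9) = 42.
Step 3. [6*(x + 9) = 42] 6 out front; divide by 6 ⇒ div: x + 9 = 7.
Step 4. [x + 9 = 7] +9 is outermost — subtract 9 both sides. So sub: x = -2.

Answer: x ∈ {-2}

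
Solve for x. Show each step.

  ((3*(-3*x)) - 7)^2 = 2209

Step 1. [((3*(-3*x)) - 7)^2 = 2209] LHS squared, RHS 2209 ≥ 0: apply √ (±). So sqrt: (3*(-3*x)) - 7 = 47 or -47.
Step 2. [(3*(-3*x)) - 7 = 47 or -47] -7 is outermost — add 7 both sides. So sub: 3*(-3*x) = 54 or -40.
Step 3. [3*(-3*x) = 54 or -40] leading coefficient 3: divide by 3 ⇒ div: -3*x = 18 or -40/3.
Step 4. [-3*x = 18 or -40/3] LHS = -3·(…); ÷-3 both sides ⇒ div: x = -6 or 40/9.

Answer: x ∈ {-6, 40/9}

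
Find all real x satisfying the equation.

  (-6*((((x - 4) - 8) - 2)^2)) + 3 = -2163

Step 1. [(-6*((((x - 4) - 8) - 2)^2)) + 3 = -2163] +3 is outermost — subtract 3 both sides. So sub: -6*((((x - 4) - 8) - 2)^2) = -2166.
Step 2. [-6*((((x - 4) - 8) - 2)^2) = -2166] LHS = -6·(…); ÷-6 both sides ⇒ div: (((x - 4) - 8) - 2)^2 = 361.
Step 3. [(((x - 4) - 8) - 2)^2 = 361] √ both sides: 361 ≥ 0 gives two branches, so sqrt: ((x - 4) - 8) - 2 = 19 or -19.
Step 4. [((x - 4) - 8) - 2 = 19 or -19] 2 comes off first (add 2) ⇒ sub: (x - 4) - 8 = 21 or -17.
Step 5. [(x - 4) - 8 = 21 or -17] -8 is outermost — add 8 both sides ⇒ sub: x - 4 = 29 or -9.
Step 6. [x - 4 = 29 or -9] the outer -4 inverts by adding 4, so sub: x = 33 or -5.

Answer: x ∈ {-5, 33}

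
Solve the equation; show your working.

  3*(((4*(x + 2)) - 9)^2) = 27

Step 1. [3*(((4*(x + 2)) - 9)^2) = 27] leading coefficient 3: divide by 3, so div: ((4*(x + 2)) - 9)^2 = 9.
Step 2. [((4*(x + 2)) - 9)^2 = 9] √ both sides: 9 ≥ 0 gives two branches ⇒ sqrt: (4*(x + 2)) - 9 = 3 or -3.
Step 3. [(4*(x + 2)) - 9 = 3 or -3] the outer -9 inverts by adding 9. So sub: 4*(x + 2) = 12 or 6.
Step 4. [4*(x + 2) = 12 or 6] 4·(inner) — divide through by 4, so div: x + 2 = 3 or 3/2.
Step 5. [x + 2 = 3 or 3/2] the outer +2 inverts by subtracting 2, so sub: x = 1 or -1/2.

Answer: x ∈ {-1/2, 1}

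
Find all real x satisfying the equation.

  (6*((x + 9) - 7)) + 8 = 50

Step 1. [(6*((x + 9) - 7)) + 8 = 50] peel the +8: subtract 8 from each side, so sub: 6*((x + 9) - 7) = 42.
Step 2. [6*((x + 9) - 7) = 42] divide by the outer 6 ⇒ div: (x + 9) - 7 = 7.
Step 3. [(x + 9) - 7 = 7] add 7: x sits inside (… - 7), so sub: x + 9 = 14.
Step 4. [x + 9 = 14] the outer +9 inverts by subtracting 9, so sub: x = 5.

Answer: x ∈ {5}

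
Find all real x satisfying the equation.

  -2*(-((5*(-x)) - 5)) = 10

Step 1. [-2*(-((5*(-x)) - 5)) = 10] LHS = -2·(…); ÷-2 both sides, so div: -((5*(-x)) - 5) = -5.
Step 2. [-((5*(-x)) - 5) = -5] LHS negated; negate both sides ⇒ neg: (5*(-x)) - 5 = 5.
Step 3. [(5*(-x)) - 5 = 5] 5 | LHS and 5 | 5: pull 5 out, so factor: (-x) - 1 = 1.
Step 4. [(-x) - 1 = 1] add 1: x sits inside (… - 1). So sub: -x = 2.
Step 5. [-x = 2] LHS negated; negate both sides. So neg: x = -2.

Answer: x ∈ {-2}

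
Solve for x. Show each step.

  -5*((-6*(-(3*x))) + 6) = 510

Step 1. [-5*((-6*(-(3*x))) + 6) = 510] LHS = -5·(…); ÷-5 both sides ⇒ div: (-6*(-(3*x))) + 6 = -102.
Step 2. [(-6*(-(3*x))) + 6 = -102] peel the +6: subtract 6 from each side, so sub: -6*(-(3*x)) = -108.
Step 3. [-6*(-(3*x)) = -108] LHS = -6·(…); ÷-6 both sides, so div: -(3*x) = 18.
Step 4. [-(3*x) = 18] LHS negated; negate both sides ⇒ neg: 3*x = -18.
Step 5. [3*x = -18] 3·(inner) — divide through by 3. So div: x = -6.

Answer: x ∈ {-6}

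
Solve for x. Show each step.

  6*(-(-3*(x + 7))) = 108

Step 1. [6*(-(-3*(x + 7))) = 108] 6·(inner) — divide through by 6, so div: -(-3*(x + 7)) = 18.
Step 2. [-(-3*(x + 7)) = 18] LHS negated; negate both sides, so neg: -3*(x + 7) = -18.
Step 3. [-3*(x + 7) = -18] -3 out front; divide by -3 ⇒ div: x + 7 = 6.
Step 4. [x + 7 = 6] peel the +7: subtract 7 from each side. So sub: x = -1.

Answer: x ∈ {-1}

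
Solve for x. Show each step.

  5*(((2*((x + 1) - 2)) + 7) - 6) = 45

Step 1. [5*(((2*((x + 1) - 2)) + 7) - 6) = 45] 5·(inner) — divide through by 5 ⇒ div: ((2*((x + 1) - 2)) + 7) - 6 = 9.
Step 2. [((2*((x + 1) - 2)) + 7) - 6 = 9] -6 is outermost — add 6 both sides. So sub: (2*((x + 1) - 2)) + 7 = 15.
Step 3. [(2*((x + 1) - 2)) + 7 = 15] +7 is outermost — subtract 7 both sides. So sub: 2*((x + 1) - 2) = 8.
Step 4. [2*((x + 1) - 2) = 8] leading coefficient 2: divide by 2, so div: (x + 1) - 2 = 4.
Step 5. [(x + 1) - 2 = 4] add 2: x sits inside (… - 2), so sub: x + 1 = 6.
Step 6. [x + 1 = 6] the outer +1 inverts by subtracting 1 ⇒ sub: x = 5.

Answer: x ∈ {5}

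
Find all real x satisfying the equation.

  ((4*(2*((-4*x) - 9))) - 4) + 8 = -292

Step 1. [((4*(2*((-4*x) - 9))) - 4) + 8 = -292] subtract 8: x sits inside (… + 8) ⇒ sub: (4*(2*((-4*x) - 9))) - 4 = -300.
Step 2. [(4*(2*((-4*x) - 9))) - 4 = -300] 4 | LHS and 4 | -300: pull 4 out, so factor: (2*((-4*x) - 9)) - 1 = -75.
Step 3. [(2*((-4*x) - 9)) - 1 = -75] add 1: x sits inside (… - 1) ⇒ sub: 2*((-4*x) - 9) = -74.
Step 4. [2*((-4*x) - 9) = -74] leading coefficient 2: divide by 2 ⇒ div: (-4*x) - 9 = -37.
Step 5. [(-4*x) - 9 = -37] peel the -9: add 9 from each side. So sub: -4*x = -28.
Step 6. [-4*x = -28] -4·(inner) — divide through by -4. So div: x = 7.

Answer: x ∈ {7}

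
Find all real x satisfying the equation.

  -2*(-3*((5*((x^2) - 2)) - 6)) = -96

Step 1. [-2*(-3*((5*((x^2) - 2)) - 6)) = -96] LHS = -2·(…); ÷-2 both sides, so div: -3*((5*((x^2) - 2)) - 6) = 48.
Step 2. [-3*((5*((x^2) - 2)) - 6) = 48] -3·(inner) — divide through by -3 ⇒ div: (5*((x^2) - 2)) - 6 = -16.
Step 3. [(5*((x^2) - 2)) - 6 = -16] 6 comes off first (add 6) ⇒ sub: 5*((x^2) - 2) = -10.
Step 4. [5*((x^2) - 2) = -10] divide by the outer 5, so div: (x^2) - 2 = -2.
Step 5. [(x^2) - 2 = -2] peel the -2: add 2 from each side, so sub: x^2 = 0.
Step 6. [x^2 = 0] LHS squared, RHS 0 ≥ 0: apply √ (±). So sqrt: x = 0.

Answer: x ∈ {0}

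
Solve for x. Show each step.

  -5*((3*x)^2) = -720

Step 1. [-5*((3*x)^2) = -720] LHS = -5·(…); ÷-5 both sides, so div: (3*x)^2 = 144.
Step 2. [(3*x)^2 = 144] 144 ≥ 0, LHS is (·)² — take ±√, so sqrt: 3*x = 12 or -12.
Step 3. [3*x = 12 or -12] leading coefficient 3: divide by 3. So div: x = 4 or -4.

Answer: x ∈ {-4, 4}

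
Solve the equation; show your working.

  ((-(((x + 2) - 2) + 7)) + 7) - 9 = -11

Step 1. [((-(((x + 2) - 2) + 7)) + 7) - 9 = -11] 9 comes off first (add 9), so sub: (-(((x + 2) - 2) + 7)) + 7 = -2.
Step 2. [(-(((x + 2) - 2) + 7)) + 7 = -2] +7 is outermost — subtract 7 both sides. So sub: -(((x + 2) - 2) + 7) = -9.
Step 3. [-(((x + 2) - 2) + 7) = -9] LHS negated; negate both sides. So neg: ((x + 2) - 2) + 7 = 9.
Step 4. [((x + 2) - 2) + 7 = 9] subtract 7: x sits inside (… + 7), so sub: (x + 2) - 2 = 2.
Step 5. [(x + 2) - 2 = 2] the outer -2 inverts by adding 2 ⇒ sub: x + 2 = 4.
Step 6. [x + 2 = 4] +2 is outermost — subtract 2 both sides ⇒ sub: x = 2.

Answer: x ∈ {2}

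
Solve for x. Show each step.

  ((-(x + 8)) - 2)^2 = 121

Step 1. [((-(x + 8)) - 2)^2 = 121] LHS squared, RHS 121 ≥ 0: apply √ (±) ⇒ sqrt: (-(x + 8)) - 2 = 11 or -11.
Step 2. [(-(x + 8)) - 2 = 11 or -11] peel the -2: add 2 from each side ⇒ sub: -(x + 8) = 13 or -9.
Step 3. [-(x + 8) = 13 or -9] LHS negated; negate both sides, so neg: x + 8 = -13 or 9.
Step 4. [x + 8 = -13 or 9] peel the +8: subtract 8 from each side. So sub: x = -21 or 1.

Answer: x ∈ {-21, 1}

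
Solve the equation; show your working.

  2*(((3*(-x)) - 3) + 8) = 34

Step 1. [2*(((3*(-x)) - 3) + 8) = 34] divide by the outer 2 ⇒ div: ((3*(-x)) - 3) + 8 = 17.
Step 2. [((3*(-x)) - 3) + 8 = 17] peel the +8: subtract 8 from each side. So sub: (3*(-x)) - 3 = 9.
Step 3. [(3*(-x)) - 3 = 9] 3 | LHS and 3 | 9: pull 3 out, so factor: (-x) - 1 = 3.
Step 4. [(-x) - 1 = 3] the outer -1 inverts by adding 1 ⇒ sub: -x = 4.
Step 5. [-x = 4] leading − — multiply by −1 ⇒ neg: x = -4.

Answer: x ∈ {-4}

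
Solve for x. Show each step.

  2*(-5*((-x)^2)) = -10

Step 1. [2*(-5*((-x)^2)) = -10] divide by the outer 2, so div: -5*((-x)^2) = -5.
Step 2. [-5*((-x)^2) = -5] -5·(inner) — divide through by -5, so div: (-x)^2 = 1.
Step 3. [(-x)^2 = 1] LHS squared, RHS 1 ≥ 0: apply √ (±). So sqrt: -x = 1 or -1.
Step 4. [-x = 1 or -1] flip signs both sides, so neg: x = -1 or 1.

Answer: x ∈ {-1, 1}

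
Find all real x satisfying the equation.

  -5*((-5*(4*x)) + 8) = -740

Step 1. [-5*((-5*(4*x)) + 8) = -740] LHS = -5·(…); ÷-5 both sides, so div: (-5*(4*x)) + 8 = 148.
Step 2. [(-5*(4*x)) + 8 = 148] subtract 8: x sits inside (… + 8) ⇒ sub: -5*(4*x) = 140.
Step 3. [-5*(4*x) = 140] -5 out front; divide by -5. So div: 4*x = -28.
Step 4. [4*x = -28] LHS = 4·(…); ÷4 both sides ⇒ div: x = -7.

Answer: x ∈ {-7}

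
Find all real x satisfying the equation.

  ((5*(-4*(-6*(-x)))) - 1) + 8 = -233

Step 1. [((5*(-4*(-6*(-x)))) - 1) + 8 = -233] +8 is outermost — subtract 8 both sides ⇒ sub: (5*(-4*(-6*(-x)))) - 1 = -241.
Step 2. [(5*(-4*(-6*(-x)))) - 1 = -241] add 1: x sits inside (… - 1) ⇒ sub: 5*(-4*(-6*(-x))) = -240.
Step 3. [5*(-4*(-6*(-x))) = -240] 5 out front; divide by 5. So div: -4*(-6*(-x)) = -48.
Step 4. [-4*(-6*(-x)) = -48] -4·(inner) — divide through by -4. So div: -6*(-x) = 12.
Step 5. [-6*(-x) = 12] leading coefficient -6: divide by -6 ⇒ div: -x = -2.
Step 6. [-x = -2] flip signs both sides, so neg: x = 2.

Answer: x ∈ {2}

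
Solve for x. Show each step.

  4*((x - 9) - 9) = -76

Step 1. [4*((x - 9) - 9) = -76] 4 out front; divide by 4, so div: (x - 9) - 9 = -19.
Step 2. [(x - 9) - 9 = -19] -9 is outermost — add 9 both sides. So sub: x - 9 = -10.
Step 3. [x - 9 = -10] peel the -9: add 9 from each side, so sub: x = -1.

Answer: x ∈ {-1}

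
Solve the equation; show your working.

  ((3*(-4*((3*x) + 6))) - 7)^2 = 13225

Step 1. [((3*(-4*((3*x) + 6))) - 7)^2 = 13225] √ both sides: 13225 ≥ 0 gives two branches ⇒ sqrt: (3*(-4*((3*x) + 6))) - 7 = 115 or -115.
Step 2. [(3*(-4*((3*x) + 6))) - 7 = 115 or -115] peel the -7: add 7 from each side. So sub: 3*(-4*((3*x) + 6)) = 122 or -108.
Step 3. [3*(-4*((3*x) + 6)) = 122 or -108] LHS = 3·(…); ÷3 both sides ⇒ div: -4*((3*x) + 6) = 122/3 or -36.
Step 4. [-4*((3*x) + 6) = 122/3 or -36] -4 out front; divide by -4, so div: (3*x) + 6 = -61/6 or 9.
Step 5. [(3*x) + 6 = -61/6 or 9] +6 is outermost — subtract 6 both sides ⇒ sub: 3*x = -97/6 or 3.
Step 6. [3*x = -97/6 or 3] divide by the outer 3, so div: x = -97/18 or 1.

Answer: x ∈ {-97/18, 1}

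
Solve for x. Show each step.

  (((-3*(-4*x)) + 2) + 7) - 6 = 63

Step 1. [(((-3*(-4*x)) + 2) + 7) - 6 = 63] 6 comes off first (add 6) ⇒ sub: ((-3*(-4*x)) + 2) + 7 = 69.
Step 2. [((-3*(-4*x)) + 2) + 7 = 69] +7 is outermost — subtract 7 both sides ⇒ sub: (-3*(-4*x)) + 2 = 62.
Step 3. [(-3*(-4*x)) + 2 = 62] 2 comes off first (subtract 2) ⇒ sub: -3*(-4*x) = 60.
Step 4. [-3*(-4*x) = 60] -3 out front; divide by -3. So div: -4*x = -20.
Step 5. [-4*x = -20] leading coefficient -4: divide by -4 ⇒ div: x = 5.

Answer: x ∈ {5}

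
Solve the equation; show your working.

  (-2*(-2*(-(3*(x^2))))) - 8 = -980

Step 1. [(-2*(-2*(-(3*(x^2))))) - 8 = -980] -2 | LHS and -2 | -980: pull -2 out ⇒ factor: (-2*(-(3*(x^2)))) + 4 = 490.
Step 2. [(-2*(-(3*(x^2)))) + 4 = 490] -2 divides every term; factor it out ⇒ factor: (-(3*(x^2))) - 2 = -245.
Step 3. [(-(3*(x^2))) - 2 = -245] peel the -2: add 2 from each side ⇒ sub: -(3*(x^2)) = -243.
Step 4. [-(3*(x^2)) = -243] LHS negated; negate both sides ⇒ neg: 3*(x^2) = 243.
Step 5. [3*(x^2) = 243] LHS = 3·(…); ÷3 both sides ⇒ div: x^2 = 81.
Step 6. [x^2 = 81] LHS squared, RHS 81 ≥ 0: apply √ (±) ⇒ sqrt: x = 9 or -9.

Answer: x ∈ {-9, 9}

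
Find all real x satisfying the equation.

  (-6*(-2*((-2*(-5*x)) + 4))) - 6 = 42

Step 1. [(-6*(-2*((-2*(-5*x)) + 4))) - 6 = 42] add 6: x sits inside (… - 6), so sub: -6*(-2*((-2*(-5*x)) + 4)) = 48.
Step 2. [-6*(-2*((-2*(-5*x)) + 4)) = 48] leading coefficient -6: divide by -6. So div: -2*((-2*(-5*x)) + 4) = -8.
Step 3. [-2*((-2*(-5*x)) + 4) = -8] divide by the outer -2. So div: (-2*(-5*x)) + 4 = 4.
Step 4. [(-2*(-5*x)) + 4 = 4] -2 divides every term; factor it out, so factor: (-5*x) - 2 = -2.
Step 5. [(-5*x) - 2 = -2] add 2: x sits inside (… - 2) ⇒ sub: -5*x = 0.
Step 6. [-5*x = 0] leading coefficient -5: divide by -5. So div: x = 0.

Answer: x ∈ {0}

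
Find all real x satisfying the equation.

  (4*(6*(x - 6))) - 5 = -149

Step 1. [(4*(6*(x - 6))) - 5 = -149] peel the -5: add 5 from each side ⇒ sub: 4*(6*(x - 6)) = -144.
Step 2. [4*(6*(x - 6)) = -144] 4 out front; divide by 4. So div: 6*(x - 6) = -36.
Step 3. [6*(x - 6) = -36] divide by the outer 6. So div: x - 6 = -6.
Step 4. [x - 6 = -6] peel the -6: add 6 from each side. So sub: x = 0.

Answer: x ∈ {0}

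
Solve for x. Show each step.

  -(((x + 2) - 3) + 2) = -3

Step 1. [-(((x + 2) - 3) + 2) = -3] LHS negated; negate both sides ⇒ neg: ((x + 2) - 3) + 2 = 3.
Step 2. [((x + 2) - 3) + 2 = 3] +2 is outermost — subtract 2 both sides. So sub: (x + 2) - 3 = 1.
Step 3. [(x + 2) - 3 = 1] 3 comes off first (add 3) ⇒ sub: x + 2 = 4.
Step 4. [x + 2 = 4] +2 is outermost — subtract 2 both sides. So sub: x = 2.

Answer: x ∈ {2}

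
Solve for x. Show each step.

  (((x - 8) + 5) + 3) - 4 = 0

Step 1. [(((x - 8) + 5) + 3) - 4 = 0] peel the -4: add 4 from each side, so sub: ((x - 8) + 5) + 3 = 4.
Step 2. [((x - 8) + 5) + 3 = 4] peel the +3: subtract 3 from each side ⇒ sub: (x - 8) + 5 = 1.
Step 3. [(x - 8) + 5 = 1] subtract 5: x sits inside (… + 5) ⇒ sub: x - 8 = -4.
Step 4. [x - 8 = -4] the outer -8 inverts by adding 8, so sub: x = 4.

Answer: x ∈ {4}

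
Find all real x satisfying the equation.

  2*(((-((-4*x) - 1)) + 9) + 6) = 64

Step 1. [2*(((-((-4*x) - 1)) + 9) + 6) = 64] 2·(inner) — divide through by 2 ⇒ div: ((-((-4*x) - 1)) + 9) + 6 = 32.
Step 2. [((-((-4*x) - 1)) + 9) + 6 = 32] subtract 6: x sits inside (… + 6), so sub: (-((-4*x) - 1)) + 9 = 26.
Step 3. [(-((-4*x) - 1)) + 9 = 26] peel the +9: subtract 9 from each side. So sub: -((-4*x) - 1) = 17.
Step 4. [-((-4*x) - 1) = 17] flip signs both sides. So neg: (-4*x) - 1 = -17.
Step 5. [(-4*x) - 1 = -17] peel the -1: add 1 from each side ⇒ sub: -4*x = -16.
Step 6. [-4*x = -16] -4·(inner) — divide through by -4. So div: x = 4.

Answer: x ∈ {4}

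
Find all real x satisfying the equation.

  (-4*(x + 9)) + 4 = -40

Step 1. [(-4*(x + 9)) + 4 = -40] -4 | LHS and -4 | -40: pull -4 out, so factor: (x + 9) - 1 = 10.
Step 2. [(x + 9) - 1 = 10] 1 comes off first (add 1), so sub: x + 9 = 11.
Step 3. [x + 9 = 11] peel the +9: subtract 9 from each side. So sub: x = 2.

Answer: x ∈ {2}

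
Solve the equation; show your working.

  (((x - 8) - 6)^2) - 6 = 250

Step 1. [(((x - 8) - 6)^2) - 6 = 250] -6 is outermost — add 6 both sides. So sub: ((x - 8) - 6)^2 = 256.
Step 2. [((x - 8) - 6)^2 = 256] 256 ≥ 0, LHS is (·)² — take ±√ ⇒ sqrt: (x - 8) - 6 = 16 or -16.
Step 3. [(x - 8) - 6 = 16 or -16] peel the -6: add 6 from each side, so sub: x - 8 = 22 or -10.
Step 4. [x - 8 = 22 or -10] -8 is outermost — add 8 both sides. So sub: x = 30 or -2.

Answer: x ∈ {-2, 30}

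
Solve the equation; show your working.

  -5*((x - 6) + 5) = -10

Step 1. [-5*((x - 6) + 5) = -10] -5·(inner) — divide through by -5, so div: (x - 6) + 5 = 2.
Step 2. [(x - 6) + 5 = 2] subtract 5: x sits inside (… + 5), so sub: x - 6 = -3.
Step 3. [x - 6 = -3] peel the -6: add 6 from each side ⇒ sub: x = 3.

Answer: x ∈ {3}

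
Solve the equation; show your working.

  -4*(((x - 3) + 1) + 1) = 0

Step 1. [-4*(((x - 3) + 1) + 1) = 0] LHS = -4·(…); ÷-4 both sides, so div: ((x - 3) + 1) + 1 = 0.
Step 2. [((x - 3) + 1) + 1 = 0] +1 is outermost — subtract 1 both sides, so sub: (x - 3) + 1 = -1.
Step 3. [(x - 3) + 1 = -1] 1 comes off first (subtract 1), so sub: x - 3 = -2.
Step 4. [x - 3 = -2] the outer -3 inverts by adding 3. So sub: x = 1.

Answer: x ∈ {1}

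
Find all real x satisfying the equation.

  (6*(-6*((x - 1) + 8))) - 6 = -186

Step 1. [(6*(-6*((x - 1) + 8))) - 6 = -186] common factor 6 (LHS and -186) — divide through ⇒ factor: (-6*((x - 1) + 8)) - 1 = -31.
Step 2. [(-6*((x - 1) + 8)) - 1 = -31] 1 comes off first (add 1), so sub: -6*((x - 1) + 8) = -30.
Step 3. [-6*((x - 1) + 8) = -30] LHS = -6·(…); ÷-6 both sides ⇒ div: (x - 1) + 8 = 5.
Step 4. [(x - 1) + 8 = 5] peel the +8: subtract 8 from each side. So sub: x - 1 = -3.
Step 5. [x - 1 = -3] -1 is outermost — add 1 both sides, so sub: x = -2.

Answer: x ∈ {-2}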